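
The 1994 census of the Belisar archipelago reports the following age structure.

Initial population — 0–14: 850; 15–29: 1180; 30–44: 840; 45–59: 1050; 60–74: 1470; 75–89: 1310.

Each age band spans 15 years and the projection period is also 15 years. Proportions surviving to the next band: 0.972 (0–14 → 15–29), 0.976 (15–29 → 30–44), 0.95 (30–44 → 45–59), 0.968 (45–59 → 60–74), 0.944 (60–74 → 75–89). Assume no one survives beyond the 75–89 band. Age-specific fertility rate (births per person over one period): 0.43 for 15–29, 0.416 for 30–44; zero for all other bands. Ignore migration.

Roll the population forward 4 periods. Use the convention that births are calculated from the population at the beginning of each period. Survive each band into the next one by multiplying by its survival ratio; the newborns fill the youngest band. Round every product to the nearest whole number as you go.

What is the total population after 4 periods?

Call the groups 1 to 6, youngest first.
[period 1]
Births: 1180 × 0.43 = 507  |  840 × 0.416 = 349 → 856
Group 2: 850 × 0.972 = 826
Group 3: 1180 × 0.976 = 1152
Group 4: 840 × 0.95 = 798
Group 5: 1050 × 0.968 = 1016
Group 6: 1470 × 0.944 = 1388
Giving 856 / 826 / 1152 / 798 / 1016 / 1388.
[period 2]
Births: 826 × 0.43 = 355  |  1152 × 0.416 = 479 → 834
Group 2: 856 × 0.972 = 832
Group 3: 826 × 0.976 = 806
Group 4: 1152 × 0.95 = 1094
Group 5: 798 × 0.968 = 772
Group 6: 1016 × 0.944 = 959
Giving 834 / 832 / 806 / 1094 / 772 / 959.
[period 3]
Births: 832 × 0.43 = 358  |  806 × 0.416 = 335 → 693
Group 2: 834 × 0.972 = 811
Group 3: 832 × 0.976 = 812
Group 4: 806 × 0.95 = 766
Group 5: 1094 × 0.968 = 1059
Group 6: 772 × 0.944 = 729
Giving 693 / 811 / 812 / 766 / 1059 / 729.
[period 4]
Births: 811 × 0.43 = 349  |  812 × 0.416 = 338 → 687
Group 2: 693 × 0.972 = 674
Group 3: 811 × 0.976 = 792
Group 4: 812 × 0.95 = 771
Group 5: 766 × 0.968 = 741
Group 6: 1059 × 0.944 = 1000
Giving 687 / 674 / 792 / 771 / 741 / 1000.
Total after period 4: 687 + 674 + 792 + 771 + 741 + 1000 = 4665

4665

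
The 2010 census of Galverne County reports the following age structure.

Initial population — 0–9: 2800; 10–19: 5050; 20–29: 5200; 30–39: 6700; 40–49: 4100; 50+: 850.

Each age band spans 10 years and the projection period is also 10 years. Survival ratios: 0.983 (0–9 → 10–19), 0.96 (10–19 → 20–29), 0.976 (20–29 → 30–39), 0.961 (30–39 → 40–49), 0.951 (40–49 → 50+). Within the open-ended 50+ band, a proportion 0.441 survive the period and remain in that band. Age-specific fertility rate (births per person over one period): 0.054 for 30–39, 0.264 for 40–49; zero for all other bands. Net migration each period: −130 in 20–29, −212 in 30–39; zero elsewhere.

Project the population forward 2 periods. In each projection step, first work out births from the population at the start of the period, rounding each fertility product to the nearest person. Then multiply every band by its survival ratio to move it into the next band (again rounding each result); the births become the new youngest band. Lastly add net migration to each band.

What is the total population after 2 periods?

— Period 1 —
Births: 6700 × 0.054 = 362 ; 4100 × 0.264 = 1082 → total 1444
10–19: 2800 × 0.983 = 2752
20–29: 5050 × 0.96 = 4848
30–39: 5200 × 0.976 = 5075
40–49: 6700 × 0.961 = 6439
50+: 4100 × 0.951 + 850 × 0.441 = 3899 + 375 = 4274
Net migration: 20–29 − 130 → 4718; 30–39 − 212 → 4863
Giving 1444 / 2752 / 4718 / 4863 / 6439 / 4274.
— Period 2 —
Births: 4863 × 0.054 = 263 ; 6439 × 0.264 = 1700 → total 1963
10–19: 1444 × 0.983 = 1419
20–29: 2752 × 0.96 = 2642
30–39: 4718 × 0.976 = 4605
40–49: 4863 × 0.961 = 4673
50+: 6439 × 0.951 + 4274 × 0.441 = 6123 + 1885 = 8008
Net migration: 20–29 − 130 → 2512; 30–39 − 212 → 4393
Giving 1963 / 1419 / 2512 / 4393 / 4673 / 8008.
Total after period 2: 1963 + 1419 + 2512 + 4393 + 4673 + 8008 = 22968

22968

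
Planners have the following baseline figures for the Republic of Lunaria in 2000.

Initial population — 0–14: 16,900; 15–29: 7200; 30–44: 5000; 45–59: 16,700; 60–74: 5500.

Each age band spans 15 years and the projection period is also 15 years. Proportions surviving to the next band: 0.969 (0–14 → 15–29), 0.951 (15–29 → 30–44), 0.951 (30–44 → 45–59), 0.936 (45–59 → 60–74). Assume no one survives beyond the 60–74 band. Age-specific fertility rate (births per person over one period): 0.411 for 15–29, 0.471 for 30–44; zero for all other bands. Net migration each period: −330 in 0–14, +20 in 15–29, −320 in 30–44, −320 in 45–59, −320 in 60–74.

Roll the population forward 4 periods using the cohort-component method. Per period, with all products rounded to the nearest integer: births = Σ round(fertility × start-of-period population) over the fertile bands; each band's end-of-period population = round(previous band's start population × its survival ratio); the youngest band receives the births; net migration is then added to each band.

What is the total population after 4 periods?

39253

[period 1]
Births: 7200 × 0.411 = 2959  |  5000 × 0.471 = 2355 → 5314
15–29: 16900 × 0.969 = 16376
30–44: 7200 × 0.951 = 6847
45–59: 5000 × 0.951 = 4755
60–74: 16700 × 0.936 = 15631
Net migration: 0–14 − 330 → 4984; 15–29 + 20 → 16396; 30–44 − 320 → 6527; 45–59 − 320 → 4435; 60–74 − 320 → 15311
End of period: [4984, 16396, 6527, 4435, 15311]
[period 2]
Births: 16396 × 0.411 = 6739  |  6527 × 0.471 = 3074 → 9813
15–29: 4984 × 0.969 = 4829
30–44: 16396 × 0.951 = 15593
45–59: 6527 × 0.951 = 6207
60–74: 4435 × 0.936 = 4151
Net migration: 0–14 − 330 → 9483; 15–29 + 20 → 4849; 30–44 − 320 → 15273; 45–59 − 320 → 5887; 60–74 − 320 → 3831
End of period: [9483, 4849, 15273, 5887, 3831]
[period 3]
Births: 4849 × 0.411 = 1993  |  15273 × 0.471 = 7194 → 9187
15–29: 9483 × 0.969 = 9189
30–44: 4849 × 0.951 = 4611
45–59: 15273 × 0.951 = 14525
60–74: 5887 × 0.936 = 5510
Net migration: 0–14 − 330 → 8857; 15–29 + 20 → 9209; 30–44 − 320 → 4291; 45–59 − 320 → 14205; 60–74 − 320 → 5190
End of period: [8857, 9209, 4291, 14205, 5190]
[period 4]
Births: 9209 × 0.411 = 3785  |  4291 × 0.471 = 2021 → 5806
15–29: 8857 × 0.969 = 8582
30–44: 9209 × 0.951 = 8758
45–59: 4291 × 0.951 = 4081
60–74: 14205 × 0.936 = 13296
Net migration: 0–14 − 330 → 5476; 15–29 + 20 → 8602; 30–44 − 320 → 8438; 45–59 − 320 → 3761; 60–74 − 320 → 12976
End of period: [5476, 8602, 8438, 3761, 12976]
Total after period 4: 5476 + 8602 + 8438 + 3761 + 12976 = 39253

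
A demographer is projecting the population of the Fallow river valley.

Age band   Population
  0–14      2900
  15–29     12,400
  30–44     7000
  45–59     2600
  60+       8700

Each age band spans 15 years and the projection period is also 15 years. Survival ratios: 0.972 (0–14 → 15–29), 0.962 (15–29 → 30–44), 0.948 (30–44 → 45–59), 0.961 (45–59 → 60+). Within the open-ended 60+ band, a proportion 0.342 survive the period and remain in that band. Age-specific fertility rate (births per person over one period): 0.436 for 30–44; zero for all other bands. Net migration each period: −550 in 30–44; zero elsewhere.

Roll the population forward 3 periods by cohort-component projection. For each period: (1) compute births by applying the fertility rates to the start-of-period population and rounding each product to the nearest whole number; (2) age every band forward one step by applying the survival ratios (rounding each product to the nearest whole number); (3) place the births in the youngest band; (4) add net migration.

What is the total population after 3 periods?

23306

Let band 1 be 0–14 through band 5 = 60+.
[period 1]
Births: 7000 × 0.436 = 3052
Band 2: 2900 × 0.972 = 2819
Band 3: 12400 × 0.962 = 11929
Band 4: 7000 × 0.948 = 6636
Band 5: 2600 × 0.961 + 8700 × 0.342 = 2499 + 2975 = 5474
Net migration: Band 3 − 550 → 11379
End of period: [3052, 2819, 11379, 6636, 5474]
[period 2]
Births: 11379 × 0.436 = 4961
Band 2: 3052 × 0.972 = 2967
Band 3: 2819 × 0.962 = 2712
Band 4: 11379 × 0.948 = 10787
Band 5: 6636 × 0.961 + 5474 × 0.342 = 6377 + 1872 = 8249
Net migration: Band 3 − 550 → 2162
End of period: [4961, 2967, 2162, 10787, 8249]
[period 3]
Births: 2162 × 0.436 = 943
Band 2: 4961 × 0.972 = 4822
Band 3: 2967 × 0.962 = 2854
Band 4: 2162 × 0.948 = 2050
Band 5: 10787 × 0.961 + 8249 × 0.342 = 10366 + 2821 = 13187
Net migration: Band 3 − 550 → 2304
End of period: [943, 4822, 2304, 2050, 13187]
Total after period 3: 943 + 4822 + 2304 + 2050 + 13187 = 23306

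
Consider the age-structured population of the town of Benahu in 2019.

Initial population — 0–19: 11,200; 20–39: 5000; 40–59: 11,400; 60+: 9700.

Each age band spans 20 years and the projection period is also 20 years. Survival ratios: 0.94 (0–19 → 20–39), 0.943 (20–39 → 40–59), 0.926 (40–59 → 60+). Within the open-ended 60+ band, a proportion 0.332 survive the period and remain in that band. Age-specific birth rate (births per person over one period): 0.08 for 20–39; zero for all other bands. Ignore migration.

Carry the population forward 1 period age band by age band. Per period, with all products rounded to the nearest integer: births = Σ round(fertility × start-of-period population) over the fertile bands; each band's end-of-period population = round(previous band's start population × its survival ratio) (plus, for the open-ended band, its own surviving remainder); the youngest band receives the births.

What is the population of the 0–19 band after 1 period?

400

Call the bands 1 to 4, youngest first.
Period 1.
Births: 5000 × 0.08 = 400
Band 2: 11200 × 0.94 = 10528
Band 3: 5000 × 0.943 = 4715
Band 4: 11400 × 0.926 + 9700 × 0.332 = 10556 + 3220 = 13776
→ [400, 10528, 4715, 13776]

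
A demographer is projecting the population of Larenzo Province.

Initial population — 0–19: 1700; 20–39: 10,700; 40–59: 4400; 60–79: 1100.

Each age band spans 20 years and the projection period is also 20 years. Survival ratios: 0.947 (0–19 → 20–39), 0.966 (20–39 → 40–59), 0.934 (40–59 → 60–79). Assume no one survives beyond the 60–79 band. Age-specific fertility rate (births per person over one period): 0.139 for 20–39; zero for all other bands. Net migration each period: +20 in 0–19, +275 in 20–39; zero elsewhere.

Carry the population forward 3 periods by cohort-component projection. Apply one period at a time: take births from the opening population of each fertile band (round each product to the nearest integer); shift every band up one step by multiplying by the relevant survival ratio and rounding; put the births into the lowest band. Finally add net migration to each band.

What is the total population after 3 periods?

4144

After projecting period 1:
Births: 10700 × 0.139 = 1487
20–39: 1700 × 0.947 = 1610
40–59: 10700 × 0.966 = 10336
60–79: 4400 × 0.934 = 4110
Net migration: 0–19 + 20 → 1507; 20–39 + 275 → 1885
Population now: 0–19=1507, 20–39=1885, 40–59=10336, 60–79=4110
After projecting period 2:
Births: 1885 × 0.139 = 262
20–39: 1507 × 0.947 = 1427
40–59: 1885 × 0.966 = 1821
60–79: 10336 × 0.934 = 9654
Net migration: 0–19 + 20 → 282; 20–39 + 275 → 1702
Population now: 0–19=282, 20–39=1702, 40–59=1821, 60–79=9654
After projecting period 3:
Births: 1702 × 0.139 = 237
20–39: 282 × 0.947 = 267
40–59: 1702 × 0.966 = 1644
60–79: 1821 × 0.934 = 1701
Net migration: 0–19 + 20 → 257; 20–39 + 275 → 542
Population now: 0–19=257, 20–39=542, 40–59=1644, 60–79=1701
Total after period 3: 257 + 542 + 1644 + 1701 = 4144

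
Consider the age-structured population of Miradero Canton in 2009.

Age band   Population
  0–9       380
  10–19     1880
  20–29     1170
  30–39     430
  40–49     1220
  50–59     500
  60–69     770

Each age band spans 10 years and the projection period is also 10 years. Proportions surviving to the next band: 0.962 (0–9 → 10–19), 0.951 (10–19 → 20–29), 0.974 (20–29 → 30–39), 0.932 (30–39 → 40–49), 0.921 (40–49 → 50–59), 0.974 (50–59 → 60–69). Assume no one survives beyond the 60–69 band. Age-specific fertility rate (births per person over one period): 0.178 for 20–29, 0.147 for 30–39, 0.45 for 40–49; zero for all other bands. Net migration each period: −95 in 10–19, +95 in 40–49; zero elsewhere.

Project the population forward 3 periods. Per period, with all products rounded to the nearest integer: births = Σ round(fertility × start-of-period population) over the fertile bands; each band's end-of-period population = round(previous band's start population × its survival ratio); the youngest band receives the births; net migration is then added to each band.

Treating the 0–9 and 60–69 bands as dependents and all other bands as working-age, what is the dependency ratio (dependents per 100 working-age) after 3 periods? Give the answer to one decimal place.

[period 1]
Births: 1170 × 0.178 = 208  |  430 × 0.147 = 63  |  1220 × 0.45 = 549 ⇒ total 820
10–19: 380 × 0.962 = 366
20–29: 1880 × 0.951 = 1788
30–39: 1170 × 0.974 = 1140
40–49: 430 × 0.932 = 401
50–59: 1220 × 0.921 = 1124
60–69: 500 × 0.974 = 487
Net migration: 10–19 − 95 → 271; 40–49 + 95 → 496
→ [820, 271, 1788, 1140, 496, 1124, 487]
[period 2]
Births: 1788 × 0.178 = 318  |  1140 × 0.147 = 168  |  496 × 0.45 = 223 ⇒ total 709
10–19: 820 × 0.962 = 789
20–29: 271 × 0.951 = 258
30–39: 1788 × 0.974 = 1742
40–49: 1140 × 0.932 = 1062
50–59: 496 × 0.921 = 457
60–69: 1124 × 0.974 = 1095
Net migration: 10–19 − 95 → 694; 40–49 + 95 → 1157
→ [709, 694, 258, 1742, 1157, 457, 1095]
[period 3]
Births: 258 × 0.178 = 46  |  1742 × 0.147 = 256  |  1157 × 0.45 = 521 ⇒ total 823
10–19: 709 × 0.962 = 682
20–29: 694 × 0.951 = 660
30–39: 258 × 0.974 = 251
40–49: 1742 × 0.932 = 1624
50–59: 1157 × 0.921 = 1066
60–69: 457 × 0.974 = 445
Net migration: 10–19 − 95 → 587; 40–49 + 95 → 1719
→ [823, 587, 660, 251, 1719, 1066, 445]
Dependents (band 0–9 + band 60–69) = 823 + 445 = 1268; working-age = 4283; ratio = 1268/4283 × 100 = 29.6

29.6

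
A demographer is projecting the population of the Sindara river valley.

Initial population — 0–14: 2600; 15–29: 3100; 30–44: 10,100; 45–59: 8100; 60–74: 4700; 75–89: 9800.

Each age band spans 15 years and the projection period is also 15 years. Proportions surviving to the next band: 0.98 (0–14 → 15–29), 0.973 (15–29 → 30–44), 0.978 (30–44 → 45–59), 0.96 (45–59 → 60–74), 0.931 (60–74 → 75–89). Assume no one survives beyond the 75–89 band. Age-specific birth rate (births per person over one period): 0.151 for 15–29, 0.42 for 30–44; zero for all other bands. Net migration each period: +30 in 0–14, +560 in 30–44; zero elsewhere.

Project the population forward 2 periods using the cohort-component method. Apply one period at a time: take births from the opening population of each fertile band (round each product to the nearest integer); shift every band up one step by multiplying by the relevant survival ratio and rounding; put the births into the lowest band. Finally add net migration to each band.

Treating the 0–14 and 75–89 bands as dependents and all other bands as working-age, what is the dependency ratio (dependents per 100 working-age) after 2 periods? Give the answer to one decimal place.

(Bands numbered youngest = 1 to oldest = 6.)
[period 1]
Births: 3100 × 0.151 = 468, 10100 × 0.42 = 4242 → 4710
Band 2: 2600 × 0.98 = 2548
Band 3: 3100 × 0.973 = 3016
Band 4: 10100 × 0.978 = 9878
Band 5: 8100 × 0.96 = 7776
Band 6: 4700 × 0.931 = 4376
Net migration: Band 1 + 30 → 4740; Band 3 + 560 → 3576
End of period: [4740, 2548, 3576, 9878, 7776, 4376]
[period 2]
Births: 2548 × 0.151 = 385, 3576 × 0.42 = 1502 → 1887
Band 2: 4740 × 0.98 = 4645
Band 3: 2548 × 0.973 = 2479
Band 4: 3576 × 0.978 = 3497
Band 5: 9878 × 0.96 = 9483
Band 6: 7776 × 0.931 = 7239
Net migration: Band 1 + 30 → 1917; Band 3 + 560 → 3039
End of period: [1917, 4645, 3039, 3497, 9483, 7239]
Dependents (band 0–14 + band 75–89) = 1917 + 7239 = 9156; working-age = 20664; ratio = 9156/20664 × 100 = 44.3

44.3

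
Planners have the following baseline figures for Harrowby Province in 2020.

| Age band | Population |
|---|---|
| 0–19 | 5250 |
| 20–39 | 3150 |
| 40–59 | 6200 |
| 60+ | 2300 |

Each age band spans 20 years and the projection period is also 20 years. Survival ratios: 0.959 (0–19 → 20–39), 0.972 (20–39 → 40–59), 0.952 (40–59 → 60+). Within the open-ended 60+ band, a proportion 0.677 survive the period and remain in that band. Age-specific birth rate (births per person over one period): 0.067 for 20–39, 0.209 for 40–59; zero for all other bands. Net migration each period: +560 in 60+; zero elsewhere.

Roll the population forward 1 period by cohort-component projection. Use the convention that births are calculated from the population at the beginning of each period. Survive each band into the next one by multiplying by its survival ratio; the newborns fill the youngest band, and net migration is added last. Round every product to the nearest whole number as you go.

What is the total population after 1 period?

Call the bands 1 to 4, youngest first.
[period 1]
Births: 3150 × 0.067 = 211 ; 6200 × 0.209 = 1296 ⇒ total 1507
Band 2: 5250 × 0.959 = 5035
Band 3: 3150 × 0.972 = 3062
Band 4: 6200 × 0.952 + 2300 × 0.677 = 5902 + 1557 = 7459
Net migration: Band 4 + 560 → 8019
Giving 1507 / 5035 / 3062 / 8019.
Total after period 1: 1507 + 5035 + 3062 + 8019 = 17623

17623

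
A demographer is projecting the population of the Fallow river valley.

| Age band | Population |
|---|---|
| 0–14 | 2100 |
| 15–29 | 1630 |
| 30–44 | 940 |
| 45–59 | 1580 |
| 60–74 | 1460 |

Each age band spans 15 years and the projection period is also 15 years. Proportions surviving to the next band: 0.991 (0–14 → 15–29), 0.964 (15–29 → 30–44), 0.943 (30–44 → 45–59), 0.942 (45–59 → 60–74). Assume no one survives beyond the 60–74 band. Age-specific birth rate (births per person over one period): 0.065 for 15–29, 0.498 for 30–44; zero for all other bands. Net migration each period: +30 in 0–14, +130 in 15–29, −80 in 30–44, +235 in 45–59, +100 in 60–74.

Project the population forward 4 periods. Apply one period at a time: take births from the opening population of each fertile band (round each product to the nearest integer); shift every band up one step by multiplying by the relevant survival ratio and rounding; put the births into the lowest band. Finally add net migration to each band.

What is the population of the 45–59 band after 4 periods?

822

Period 1:
Births: 1630 × 0.065 = 106  |  940 × 0.498 = 468 ⇒ total 574
15–29: 2100 × 0.991 = 2081
30–44: 1630 × 0.964 = 1571
45–59: 940 × 0.943 = 886
60–74: 1580 × 0.942 = 1488
Net migration: 0–14 + 30 → 604; 15–29 + 130 → 2211; 30–44 − 80 → 1491; 45–59 + 235 → 1121; 60–74 + 100 → 1588
Giving 604 / 2211 / 1491 / 1121 / 1588.
Period 2:
Births: 2211 × 0.065 = 144  |  1491 × 0.498 = 743 ⇒ total 887
15–29: 604 × 0.991 = 599
30–44: 2211 × 0.964 = 2131
45–59: 1491 × 0.943 = 1406
60–74: 1121 × 0.942 = 1056
Net migration: 0–14 + 30 → 917; 15–29 + 130 → 729; 30–44 − 80 → 2051; 45–59 + 235 → 1641; 60–74 + 100 → 1156
Giving 917 / 729 / 2051 / 1641 / 1156.
Period 3:
Births: 729 × 0.065 = 47  |  2051 × 0.498 = 1021 ⇒ total 1068
15–29: 917 × 0.991 = 909
30–44: 729 × 0.964 = 703
45–59: 2051 × 0.943 = 1934
60–74: 1641 × 0.942 = 1546
Net migration: 0–14 + 30 → 1098; 15–29 + 130 → 1039; 30–44 − 80 → 623; 45–59 + 235 → 2169; 60–74 + 100 → 1646
Giving 1098 / 1039 / 623 / 2169 / 1646.
Period 4:
Births: 1039 × 0.065 = 68  |  623 × 0.498 = 310 ⇒ total 378
15–29: 1098 × 0.991 = 1088
30–44: 1039 × 0.964 = 1002
45–59: 623 × 0.943 = 587
60–74: 2169 × 0.942 = 2043
Net migration: 0–14 + 30 → 408; 15–29 + 130 → 1218; 30–44 − 80 → 922; 45–59 + 235 → 822; 60–74 + 100 → 2143
Giving 408 / 1218 / 922 / 822 / 2143.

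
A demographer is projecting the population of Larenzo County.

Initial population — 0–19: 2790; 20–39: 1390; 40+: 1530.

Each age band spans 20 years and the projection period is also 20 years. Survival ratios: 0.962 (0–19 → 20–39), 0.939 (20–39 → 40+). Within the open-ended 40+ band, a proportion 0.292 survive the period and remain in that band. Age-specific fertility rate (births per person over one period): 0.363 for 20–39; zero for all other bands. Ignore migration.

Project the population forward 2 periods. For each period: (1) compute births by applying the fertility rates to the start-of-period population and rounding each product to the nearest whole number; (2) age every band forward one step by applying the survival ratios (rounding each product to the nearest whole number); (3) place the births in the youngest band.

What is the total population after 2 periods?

4492

Call the groups 1 to 3, youngest first.
After projecting period 1:
Births: 1390 × 0.363 = 505
Group 2: 2790 × 0.962 = 2684
Group 3: 1390 × 0.939 + 1530 × 0.292 = 1305 + 447 = 1752
→ [505, 2684, 1752]
After projecting period 2:
Births: 2684 × 0.363 = 974
Group 2: 505 × 0.962 = 486
Group 3: 2684 × 0.939 + 1752 × 0.292 = 2520 + 512 = 3032
→ [974, 486, 3032]
Total after period 2: 974 + 486 + 3032 = 4492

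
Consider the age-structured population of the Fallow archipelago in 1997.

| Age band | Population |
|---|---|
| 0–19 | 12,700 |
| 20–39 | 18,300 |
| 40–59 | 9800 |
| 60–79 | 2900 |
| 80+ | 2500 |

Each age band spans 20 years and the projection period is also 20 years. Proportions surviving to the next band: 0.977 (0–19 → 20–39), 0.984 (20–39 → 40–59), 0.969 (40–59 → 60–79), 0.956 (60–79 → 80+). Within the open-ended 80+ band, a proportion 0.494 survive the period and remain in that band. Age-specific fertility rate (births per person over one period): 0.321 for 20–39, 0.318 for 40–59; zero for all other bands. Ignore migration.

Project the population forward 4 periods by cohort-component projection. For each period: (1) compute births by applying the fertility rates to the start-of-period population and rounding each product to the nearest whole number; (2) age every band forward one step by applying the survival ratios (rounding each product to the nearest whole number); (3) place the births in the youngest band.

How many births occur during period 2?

9709

— Period 1 —
Births: 18300 * 0.321 = 5874, 9800 * 0.318 = 3116 → 8990
20–39: 12700 * 0.977 = 12408
40–59: 18300 * 0.984 = 18007
60–79: 9800 * 0.969 = 9496
80+: 2900 * 0.956 + 2500 * 0.494 = 2772 + 1235 = 4007
→ [8990, 12408, 18007, 9496, 4007]
— Period 2 —
Births: 12408 * 0.321 = 3983, 18007 * 0.318 = 5726 → 9709
20–39: 8990 * 0.977 = 8783
40–59: 12408 * 0.984 = 12209
60–79: 18007 * 0.969 = 17449
80+: 9496 * 0.956 + 4007 * 0.494 = 9078 + 1979 = 11057
→ [9709, 8783, 12209, 17449, 11057]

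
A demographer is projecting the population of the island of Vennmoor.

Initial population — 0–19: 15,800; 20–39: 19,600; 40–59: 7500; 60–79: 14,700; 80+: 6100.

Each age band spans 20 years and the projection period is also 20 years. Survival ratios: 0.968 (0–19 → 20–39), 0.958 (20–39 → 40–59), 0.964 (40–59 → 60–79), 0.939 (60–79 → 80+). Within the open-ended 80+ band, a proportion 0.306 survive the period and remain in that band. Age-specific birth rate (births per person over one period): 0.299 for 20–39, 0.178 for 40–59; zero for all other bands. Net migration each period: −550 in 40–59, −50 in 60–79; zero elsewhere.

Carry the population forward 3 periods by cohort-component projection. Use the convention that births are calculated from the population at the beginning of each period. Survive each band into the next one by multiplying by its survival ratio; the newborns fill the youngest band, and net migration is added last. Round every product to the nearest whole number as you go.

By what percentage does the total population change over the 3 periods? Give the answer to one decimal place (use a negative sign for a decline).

-18.7

Numbering the bands 1..5 from youngest to oldest:
Period 1:
Births: 19600 * 0.299 = 5860  |  7500 * 0.178 = 1335 — total 7195
Band 2: 15800 * 0.968 = 15294
Band 3: 19600 * 0.958 = 18777
Band 4: 7500 * 0.964 = 7230
Band 5: 14700 * 0.939 + 6100 * 0.306 = 13803 + 1867 = 15670
Net migration: Band 3 − 550 → 18227; Band 4 − 50 → 7180
Population now: 0–19=7195, 20–39=15294, 40–59=18227, 60–79=7180, 80+=15670
Period 2:
Births: 15294 * 0.299 = 4573  |  18227 * 0.178 = 3244 — total 7817
Band 2: 7195 * 0.968 = 6965
Band 3: 15294 * 0.958 = 14652
Band 4: 18227 * 0.964 = 17571
Band 5: 7180 * 0.939 + 15670 * 0.306 = 6742 + 4795 = 11537
Net migration: Band 3 − 550 → 14102; Band 4 − 50 → 17521
Population now: 0–19=7817, 20–39=6965, 40–59=14102, 60–79=17521, 80+=11537
Period 3:
Births: 6965 * 0.299 = 2083  |  14102 * 0.178 = 2510 — total 4593
Band 2: 7817 * 0.968 = 7567
Band 3: 6965 * 0.958 = 6672
Band 4: 14102 * 0.964 = 13594
Band 5: 17521 * 0.939 + 11537 * 0.306 = 16452 + 3530 = 19982
Net migration: Band 3 − 550 → 6122; Band 4 − 50 → 13544
Population now: 0–19=4593, 20–39=7567, 40–59=6122, 60–79=13544, 80+=19982
Total: 63700 → 51808; change = -11892; percentage change = -18.7%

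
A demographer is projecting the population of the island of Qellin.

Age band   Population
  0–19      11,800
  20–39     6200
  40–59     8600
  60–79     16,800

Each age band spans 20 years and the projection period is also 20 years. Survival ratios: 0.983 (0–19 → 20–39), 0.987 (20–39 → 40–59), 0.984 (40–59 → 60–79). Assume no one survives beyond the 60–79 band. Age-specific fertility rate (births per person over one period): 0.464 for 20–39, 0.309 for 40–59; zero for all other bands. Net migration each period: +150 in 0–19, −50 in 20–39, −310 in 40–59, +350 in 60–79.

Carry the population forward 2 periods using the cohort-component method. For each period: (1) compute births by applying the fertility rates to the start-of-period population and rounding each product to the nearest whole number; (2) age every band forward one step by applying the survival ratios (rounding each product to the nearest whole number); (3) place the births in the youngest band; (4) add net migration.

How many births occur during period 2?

(Bands numbered youngest = 1 to oldest = 4.)
After projecting period 1:
Births: 6200 × 0.464 = 2877 ; 8600 × 0.309 = 2657 ⇒ total 5534
Band 2: 11800 × 0.983 = 11599
Band 3: 6200 × 0.987 = 6119
Band 4: 8600 × 0.984 = 8462
Net migration: Band 1 + 150 → 5684; Band 2 − 50 → 11549; Band 3 − 310 → 5809; Band 4 + 350 → 8812
End of period: [5684, 11549, 5809, 8812]
After projecting period 2:
Births: 11549 × 0.464 = 5359 ; 5809 × 0.309 = 1795 ⇒ total 7154
Band 2: 5684 × 0.983 = 5587
Band 3: 11549 × 0.987 = 11399
Band 4: 5809 × 0.984 = 5716
Net migration: Band 1 + 150 → 7304; Band 2 − 50 → 5537; Band 3 − 310 → 11089; Band 4 + 350 → 6066
End of period: [7304, 5537, 11089, 6066]

7154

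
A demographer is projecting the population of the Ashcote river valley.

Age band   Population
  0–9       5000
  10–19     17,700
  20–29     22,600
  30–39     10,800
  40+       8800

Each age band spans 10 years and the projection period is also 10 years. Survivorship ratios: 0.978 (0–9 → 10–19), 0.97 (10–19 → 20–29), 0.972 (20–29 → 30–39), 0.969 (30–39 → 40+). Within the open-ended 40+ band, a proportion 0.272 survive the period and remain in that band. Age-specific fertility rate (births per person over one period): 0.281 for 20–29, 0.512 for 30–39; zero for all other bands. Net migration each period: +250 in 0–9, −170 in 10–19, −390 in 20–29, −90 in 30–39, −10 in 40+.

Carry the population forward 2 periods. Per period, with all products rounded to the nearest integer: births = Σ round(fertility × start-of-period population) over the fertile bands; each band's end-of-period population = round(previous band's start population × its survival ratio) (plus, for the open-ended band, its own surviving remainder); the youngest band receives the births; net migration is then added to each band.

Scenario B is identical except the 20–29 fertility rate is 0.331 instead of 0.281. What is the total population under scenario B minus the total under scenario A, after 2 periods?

1944

Period 1.
Births: 22600 × 0.281 = 6351  |  10800 × 0.512 = 5530 → total 11881
10–19: 5000 × 0.978 = 4890
20–29: 17700 × 0.97 = 17169
30–39: 22600 × 0.972 = 21967
40+: 10800 × 0.969 + 8800 × 0.272 = 10465 + 2394 = 12859
Net migration: 0–9 + 250 → 12131; 10–19 − 170 → 4720; 20–29 − 390 → 16779; 30–39 − 90 → 21877; 40+ − 10 → 12849
→ [12131, 4720, 16779, 21877, 12849]
Period 2.
Births: 16779 × 0.281 = 4715  |  21877 × 0.512 = 11201 → total 15916
10–19: 12131 × 0.978 = 11864
20–29: 4720 × 0.97 = 4578
30–39: 16779 × 0.972 = 16309
40+: 21877 × 0.969 + 12849 × 0.272 = 21199 + 3495 = 24694
Net migration: 0–9 + 250 → 16166; 10–19 − 170 → 11694; 20–29 − 390 → 4188; 30–39 − 90 → 16219; 40+ − 10 → 24684
→ [16166, 11694, 4188, 16219, 24684]
Scenario A total after 2 periods: 72951
Scenario B projection —
Period 1.
Births: 22600 × 0.331 = 7481  |  10800 × 0.512 = 5530 → total 13011
10–19: 5000 × 0.978 = 4890
20–29: 17700 × 0.97 = 17169
30–39: 22600 × 0.972 = 21967
40+: 10800 × 0.969 + 8800 × 0.272 = 10465 + 2394 = 12859
Net migration: 0–9 + 250 → 13261; 10–19 − 170 → 4720; 20–29 − 390 → 16779; 30–39 − 90 → 21877; 40+ − 10 → 12849
→ [13261, 4720, 16779, 21877, 12849]
Period 2.
Births: 16779 × 0.331 = 5554  |  21877 × 0.512 = 11201 → total 16755
10–19: 13261 × 0.978 = 12969
20–29: 4720 × 0.97 = 4578
30–39: 16779 × 0.972 = 16309
40+: 21877 × 0.969 + 12849 × 0.272 = 21199 + 3495 = 24694
Net migration: 0–9 + 250 → 17005; 10–19 − 170 → 12799; 20–29 − 390 → 4188; 30–39 − 90 → 16219; 40+ − 10 → 24684
→ [17005, 12799, 4188, 16219, 24684]
Scenario B total after 2 periods: 74895
Difference B − A = 74895 − 72951 = 1944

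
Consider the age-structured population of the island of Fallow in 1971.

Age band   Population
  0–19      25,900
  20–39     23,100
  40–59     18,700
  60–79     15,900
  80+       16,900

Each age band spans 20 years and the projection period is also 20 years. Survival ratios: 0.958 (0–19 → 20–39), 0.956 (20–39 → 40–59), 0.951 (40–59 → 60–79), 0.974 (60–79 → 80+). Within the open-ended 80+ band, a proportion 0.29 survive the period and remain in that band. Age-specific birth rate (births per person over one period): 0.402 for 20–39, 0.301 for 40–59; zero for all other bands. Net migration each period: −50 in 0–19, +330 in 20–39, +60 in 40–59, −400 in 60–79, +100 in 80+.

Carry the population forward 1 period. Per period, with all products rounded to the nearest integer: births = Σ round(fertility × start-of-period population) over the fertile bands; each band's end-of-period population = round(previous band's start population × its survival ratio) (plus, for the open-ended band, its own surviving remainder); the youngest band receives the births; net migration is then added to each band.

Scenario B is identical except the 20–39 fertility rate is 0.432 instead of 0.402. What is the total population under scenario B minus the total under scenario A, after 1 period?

Numbering the groups 1..5 from youngest to oldest:
Period 1:
Births: 23100 * 0.402 = 9286, 18700 * 0.301 = 5629 → 14915
Group 2: 25900 * 0.958 = 24812
Group 3: 23100 * 0.956 = 22084
Group 4: 18700 * 0.951 = 17784
Group 5: 15900 * 0.974 + 16900 * 0.29 = 15487 + 4901 = 20388
Net migration: Group 1 − 50 → 14865; Group 2 + 330 → 25142; Group 3 + 60 → 22144; Group 4 − 400 → 17384; Group 5 + 100 → 20488
Giving 14865 / 25142 / 22144 / 17384 / 20488.
Scenario A total after 1 period: 100023
Scenario B projection —
Period 1:
Births: 23100 * 0.432 = 9979, 18700 * 0.301 = 5629 → 15608
Group 2: 25900 * 0.958 = 24812
Group 3: 23100 * 0.956 = 22084
Group 4: 18700 * 0.951 = 17784
Group 5: 15900 * 0.974 + 16900 * 0.29 = 15487 + 4901 = 20388
Net migration: Group 1 − 50 → 15558; Group 2 + 330 → 25142; Group 3 + 60 → 22144; Group 4 − 400 → 17384; Group 5 + 100 → 20488
Giving 15558 / 25142 / 22144 / 17384 / 20488.
Scenario B total after 1 period: 100716
Difference B − A = 100716 − 100023 = 693

693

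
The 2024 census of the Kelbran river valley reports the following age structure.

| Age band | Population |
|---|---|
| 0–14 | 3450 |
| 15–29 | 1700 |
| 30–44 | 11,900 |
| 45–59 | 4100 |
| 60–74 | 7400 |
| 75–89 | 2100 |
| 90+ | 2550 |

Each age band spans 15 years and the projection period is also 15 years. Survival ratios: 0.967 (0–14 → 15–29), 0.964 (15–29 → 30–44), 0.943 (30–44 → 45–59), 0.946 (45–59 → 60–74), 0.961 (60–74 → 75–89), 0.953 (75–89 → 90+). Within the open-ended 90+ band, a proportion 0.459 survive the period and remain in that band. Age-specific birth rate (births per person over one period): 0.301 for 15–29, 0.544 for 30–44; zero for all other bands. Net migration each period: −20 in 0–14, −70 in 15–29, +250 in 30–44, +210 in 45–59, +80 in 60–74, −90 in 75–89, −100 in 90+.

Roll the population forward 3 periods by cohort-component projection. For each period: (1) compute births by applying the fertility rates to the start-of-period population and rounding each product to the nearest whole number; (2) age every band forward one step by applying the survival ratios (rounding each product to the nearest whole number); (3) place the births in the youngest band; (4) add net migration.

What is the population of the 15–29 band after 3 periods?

1855

Let band 1 be 0–14 through band 7 = 90+.
Period 1:
Births: 1700 × 0.301 = 512  |  11900 × 0.544 = 6474 → 6986
Band 2: 3450 × 0.967 = 3336
Band 3: 1700 × 0.964 = 1639
Band 4: 11900 × 0.943 = 11222
Band 5: 4100 × 0.946 = 3879
Band 6: 7400 × 0.961 = 7111
Band 7: 2100 × 0.953 + 2550 × 0.459 = 2001 + 1170 = 3171
Net migration: Band 1 − 20 → 6966; Band 2 − 70 → 3266; Band 3 + 250 → 1889; Band 4 + 210 → 11432; Band 5 + 80 → 3959; Band 6 − 90 → 7021; Band 7 − 100 → 3071
Giving 6966 / 3266 / 1889 / 11432 / 3959 / 7021 / 3071.
Period 2:
Births: 3266 × 0.301 = 983  |  1889 × 0.544 = 1028 → 2011
Band 2: 6966 × 0.967 = 6736
Band 3: 3266 × 0.964 = 3148
Band 4: 1889 × 0.943 = 1781
Band 5: 11432 × 0.946 = 10815
Band 6: 3959 × 0.961 = 3805
Band 7: 7021 × 0.953 + 3071 × 0.459 = 6691 + 1410 = 8101
Net migration: Band 1 − 20 → 1991; Band 2 − 70 → 6666; Band 3 + 250 → 3398; Band 4 + 210 → 1991; Band 5 + 80 → 10895; Band 6 − 90 → 3715; Band 7 − 100 → 8001
Giving 1991 / 6666 / 3398 / 1991 / 10895 / 3715 / 8001.
Period 3:
Births: 6666 × 0.301 = 2006  |  3398 × 0.544 = 1849 → 3855
Band 2: 1991 × 0.967 = 1925
Band 3: 6666 × 0.964 = 6426
Band 4: 3398 × 0.943 = 3204
Band 5: 1991 × 0.946 = 1883
Band 6: 10895 × 0.961 = 10470
Band 7: 3715 × 0.953 + 8001 × 0.459 = 3540 + 3672 = 7212
Net migration: Band 1 − 20 → 3835; Band 2 − 70 → 1855; Band 3 + 250 → 6676; Band 4 + 210 → 3414; Band 5 + 80 → 1963; Band 6 − 90 → 10380; Band 7 − 100 → 7112
Giving 3835 / 1855 / 6676 / 3414 / 1963 / 10380 / 7112.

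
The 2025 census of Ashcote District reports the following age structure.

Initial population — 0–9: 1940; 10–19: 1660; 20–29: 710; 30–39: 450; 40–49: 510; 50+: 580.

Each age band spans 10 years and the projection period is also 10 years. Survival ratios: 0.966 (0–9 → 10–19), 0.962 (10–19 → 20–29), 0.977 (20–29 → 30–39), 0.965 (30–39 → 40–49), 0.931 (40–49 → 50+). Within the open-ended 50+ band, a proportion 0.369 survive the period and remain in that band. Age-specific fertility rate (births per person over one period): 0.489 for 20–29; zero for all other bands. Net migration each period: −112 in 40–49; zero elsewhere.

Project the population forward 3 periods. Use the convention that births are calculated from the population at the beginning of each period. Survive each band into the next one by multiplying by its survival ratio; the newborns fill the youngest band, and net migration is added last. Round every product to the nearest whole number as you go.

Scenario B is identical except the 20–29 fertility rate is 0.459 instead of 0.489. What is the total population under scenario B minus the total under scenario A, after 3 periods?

[period 1]
Births: 710 * 0.489 = 347
10–19: 1940 * 0.966 = 1874
20–29: 1660 * 0.962 = 1597
30–39: 710 * 0.977 = 694
40–49: 450 * 0.965 = 434
50+: 510 * 0.931 + 580 * 0.369 = 475 + 214 = 689
Net migration: 40–49 − 112 → 322
Giving 347 / 1874 / 1597 / 694 / 322 / 689.
[period 2]
Births: 1597 * 0.489 = 781
10–19: 347 * 0.966 = 335
20–29: 1874 * 0.962 = 1803
30–39: 1597 * 0.977 = 1560
40–49: 694 * 0.965 = 670
50+: 322 * 0.931 + 689 * 0.369 = 300 + 254 = 554
Net migration: 40–49 − 112 → 558
Giving 781 / 335 / 1803 / 1560 / 558 / 554.
[period 3]
Births: 1803 * 0.489 = 882
10–19: 781 * 0.966 = 754
20–29: 335 * 0.962 = 322
30–39: 1803 * 0.977 = 1762
40–49: 1560 * 0.965 = 1505
50+: 558 * 0.931 + 554 * 0.369 = 519 + 204 = 723
Net migration: 40–49 − 112 → 1393
Giving 882 / 754 / 322 / 1762 / 1393 / 723.
Scenario A total after 3 periods: 5836
Scenario B projection —
[period 1]
Births: 710 * 0.459 = 326
10–19: 1940 * 0.966 = 1874
20–29: 1660 * 0.962 = 1597
30–39: 710 * 0.977 = 694
40–49: 450 * 0.965 = 434
50+: 510 * 0.931 + 580 * 0.369 = 475 + 214 = 689
Net migration: 40–49 − 112 → 322
Giving 326 / 1874 / 1597 / 694 / 322 / 689.
[period 2]
Births: 1597 * 0.459 = 733
10–19: 326 * 0.966 = 315
20–29: 1874 * 0.962 = 1803
30–39: 1597 * 0.977 = 1560
40–49: 694 * 0.965 = 670
50+: 322 * 0.931 + 689 * 0.369 = 300 + 254 = 554
Net migration: 40–49 − 112 → 558
Giving 733 / 315 / 1803 / 1560 / 558 / 554.
[period 3]
Births: 1803 * 0.459 = 828
10–19: 733 * 0.966 = 708
20–29: 315 * 0.962 = 303
30–39: 1803 * 0.977 = 1762
40–49: 1560 * 0.965 = 1505
50+: 558 * 0.931 + 554 * 0.369 = 519 + 204 = 723
Net migration: 40–49 − 112 → 1393
Giving 828 / 708 / 303 / 1762 / 1393 / 723.
Scenario B total after 3 periods: 5717
Difference B − A = 5717 − 5836 = -119

-119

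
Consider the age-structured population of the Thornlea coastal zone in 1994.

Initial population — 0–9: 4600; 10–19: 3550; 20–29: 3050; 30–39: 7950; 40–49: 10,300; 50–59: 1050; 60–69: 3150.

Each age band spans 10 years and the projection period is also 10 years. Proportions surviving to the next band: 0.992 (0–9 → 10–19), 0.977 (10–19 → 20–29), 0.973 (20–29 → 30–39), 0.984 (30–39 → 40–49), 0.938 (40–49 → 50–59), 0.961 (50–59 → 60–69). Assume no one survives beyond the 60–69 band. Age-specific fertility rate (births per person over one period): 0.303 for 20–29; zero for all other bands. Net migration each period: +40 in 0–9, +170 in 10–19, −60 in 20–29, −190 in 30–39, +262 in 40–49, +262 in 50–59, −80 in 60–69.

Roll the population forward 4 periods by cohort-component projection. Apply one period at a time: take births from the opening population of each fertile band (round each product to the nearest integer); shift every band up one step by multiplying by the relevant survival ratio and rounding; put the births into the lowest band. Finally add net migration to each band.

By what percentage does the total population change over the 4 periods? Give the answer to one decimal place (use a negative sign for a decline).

Numbering the groups 1..7 from youngest to oldest:
Period 1:
Births: 3050 × 0.303 = 924
Group 2: 4600 × 0.992 = 4563
Group 3: 3550 × 0.977 = 3468
Group 4: 3050 × 0.973 = 2968
Group 5: 7950 × 0.984 = 7823
Group 6: 10300 × 0.938 = 9661
Group 7: 1050 × 0.961 = 1009
Net migration: Group 1 + 40 → 964; Group 2 + 170 → 4733; Group 3 − 60 → 3408; Group 4 − 190 → 2778; Group 5 + 262 → 8085; Group 6 + 262 → 9923; Group 7 − 80 → 929
→ [964, 4733, 3408, 2778, 8085, 9923, 929]
Period 2:
Births: 3408 × 0.303 = 1033
Group 2: 964 × 0.992 = 956
Group 3: 4733 × 0.977 = 4624
Group 4: 3408 × 0.973 = 3316
Group 5: 2778 × 0.984 = 2734
Group 6: 8085 × 0.938 = 7584
Group 7: 9923 × 0.961 = 9536
Net migration: Group 1 + 40 → 1073; Group 2 + 170 → 1126; Group 3 − 60 → 4564; Group 4 − 190 → 3126; Group 5 + 262 → 2996; Group 6 + 262 → 7846; Group 7 − 80 → 9456
→ [1073, 1126, 4564, 3126, 2996, 7846, 9456]
Period 3:
Births: 4564 × 0.303 = 1383
Group 2: 1073 × 0.992 = 1064
Group 3: 1126 × 0.977 = 1100
Group 4: 4564 × 0.973 = 4441
Group 5: 3126 × 0.984 = 3076
Group 6: 2996 × 0.938 = 2810
Group 7: 7846 × 0.961 = 7540
Net migration: Group 1 + 40 → 1423; Group 2 + 170 → 1234; Group 3 − 60 → 1040; Group 4 − 190 → 4251; Group 5 + 262 → 3338; Group 6 + 262 → 3072; Group 7 − 80 → 7460
→ [1423, 1234, 1040, 4251, 3338, 3072, 7460]
Period 4:
Births: 1040 × 0.303 = 315
Group 2: 1423 × 0.992 = 1412
Group 3: 1234 × 0.977 = 1206
Group 4: 1040 × 0.973 = 1012
Group 5: 4251 × 0.984 = 4183
Group 6: 3338 × 0.938 = 3131
Group 7: 3072 × 0.961 = 2952
Net migration: Group 1 + 40 → 355; Group 2 + 170 → 1582; Group 3 − 60 → 1146; Group 4 − 190 → 822; Group 5 + 262 → 4445; Group 6 + 262 → 3393; Group 7 − 80 → 2872
→ [355, 1582, 1146, 822, 4445, 3393, 2872]
Total: 33650 → 14615; change = -19035; percentage change = -56.6%

-56.6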